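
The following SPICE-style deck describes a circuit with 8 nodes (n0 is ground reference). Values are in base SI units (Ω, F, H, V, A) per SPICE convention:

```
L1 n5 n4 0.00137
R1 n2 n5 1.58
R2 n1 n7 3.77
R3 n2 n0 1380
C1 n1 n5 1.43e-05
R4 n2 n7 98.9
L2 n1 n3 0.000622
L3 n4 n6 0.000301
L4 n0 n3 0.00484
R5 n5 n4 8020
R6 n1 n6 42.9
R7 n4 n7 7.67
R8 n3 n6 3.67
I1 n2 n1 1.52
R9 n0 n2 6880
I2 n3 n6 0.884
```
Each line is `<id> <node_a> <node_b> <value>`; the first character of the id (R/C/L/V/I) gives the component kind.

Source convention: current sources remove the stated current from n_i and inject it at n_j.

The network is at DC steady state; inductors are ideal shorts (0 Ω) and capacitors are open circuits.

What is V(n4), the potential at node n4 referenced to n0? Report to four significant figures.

MNA unknowns: 7 node voltages V₁..V_7 plus 4 source currents (L1, L2, L3, L4)
L1: row V5−V4=0, i_L1 at 5,4
R1: Y=0.6329 on G[2,5]
R2: Y=0.2653 on G[1,7]
R3: Y=0.0007246 on G[2,0]
C1: Y=0.000 on G[1,5]
R4: Y=0.01011 on G[2,7]
L2: row V1−V3=0, i_L2 at 1,3
L3: row V4−V6=0, i_L3 at 4,6
L4: row V0−V3=0, i_L4 at 0,3
R5: Y=0.0001247 on G[5,4]
R6: Y=0.02331 on G[1,6]
R7: Y=0.1304 on G[4,7]
R8: Y=0.2725 on G[3,6]
I1: z[2]−=1.52, z[1]+=1.52
R9: Y=0.0001453 on G[0,2]
I2: z[3]−=0.884, z[6]+=0.884
solve → V1=0.000, V2=-3.935, V3=0.000, V4=-1.592, V5=-1.592, V6=-1.592, V7=-0.6096
aux → i_L1=-1.483, i_L2=1.321, i_L3=-1.355, i_L4=-0.003423

-1.592 V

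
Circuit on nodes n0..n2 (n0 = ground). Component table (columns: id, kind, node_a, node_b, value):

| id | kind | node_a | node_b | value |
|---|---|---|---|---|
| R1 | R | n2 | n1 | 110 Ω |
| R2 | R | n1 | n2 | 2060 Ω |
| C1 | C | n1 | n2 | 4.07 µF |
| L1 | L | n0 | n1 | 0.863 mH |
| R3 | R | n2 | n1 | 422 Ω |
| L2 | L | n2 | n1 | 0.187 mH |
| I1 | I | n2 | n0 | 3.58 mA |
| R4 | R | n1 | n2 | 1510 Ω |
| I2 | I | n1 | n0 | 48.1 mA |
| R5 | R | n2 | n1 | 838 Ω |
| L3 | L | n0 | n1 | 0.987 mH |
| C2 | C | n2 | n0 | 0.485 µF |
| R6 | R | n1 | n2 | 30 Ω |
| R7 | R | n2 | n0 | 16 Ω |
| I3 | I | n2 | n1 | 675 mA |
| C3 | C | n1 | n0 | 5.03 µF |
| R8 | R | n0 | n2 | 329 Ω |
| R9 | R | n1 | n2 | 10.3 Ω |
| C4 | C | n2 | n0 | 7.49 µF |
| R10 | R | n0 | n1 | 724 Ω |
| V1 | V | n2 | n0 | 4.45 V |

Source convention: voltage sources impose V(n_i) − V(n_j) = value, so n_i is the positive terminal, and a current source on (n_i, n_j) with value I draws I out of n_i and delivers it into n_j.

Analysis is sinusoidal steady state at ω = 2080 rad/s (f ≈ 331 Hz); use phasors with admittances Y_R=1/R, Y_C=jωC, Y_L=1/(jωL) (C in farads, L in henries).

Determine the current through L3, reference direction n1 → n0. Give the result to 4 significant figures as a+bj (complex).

Element admittances at ω=2080 rad/s:
  Y(R1) = 0.009091+0.000j S between n2,n1
  Y(R2) = 0.0004854+0.000j S between n1,n2
  Y(C1) = 0.000+0.008466j S between n1,n2
  Y(L1) = 0.000-0.5571j S between n0,n1
  Y(R3) = 0.002370+0.000j S between n2,n1
  Y(L2) = 0.000-2.571j S between n2,n1
  I1: injects 0.00358 A into n0 (from n2)
  Y(R4) = 0.0006623+0.000j S between n1,n2
  I2: injects 0.0481 A into n0 (from n1)
  Y(R5) = 0.001193+0.000j S between n2,n1
  Y(L3) = 0.000-0.4871j S between n0,n1
  Y(C2) = 0.000+0.001009j S between n2,n0
  Y(R6) = 0.03333+0.000j S between n1,n2
  Y(R7) = 0.06250+0.000j S between n2,n0
  I3: injects 0.675 A into n1 (from n2)
  Y(C3) = 0.000+0.01046j S between n1,n0
  Y(R8) = 0.003040+0.000j S between n0,n2
  Y(R9) = 0.09709+0.000j S between n1,n2
  Y(C4) = 0.000+0.01558j S between n2,n0
  Y(R10) = 0.001381+0.000j S between n0,n1
  V1: constraint V(n2)−V(n0) = 4.45
Assemble and solve the 3×3 MNA system:
  V(n1)=3.180+0.2240j  V(n2)=4.450+0.000j
  i(V1)=-0.5793+3.213j

0.1091-1.549j A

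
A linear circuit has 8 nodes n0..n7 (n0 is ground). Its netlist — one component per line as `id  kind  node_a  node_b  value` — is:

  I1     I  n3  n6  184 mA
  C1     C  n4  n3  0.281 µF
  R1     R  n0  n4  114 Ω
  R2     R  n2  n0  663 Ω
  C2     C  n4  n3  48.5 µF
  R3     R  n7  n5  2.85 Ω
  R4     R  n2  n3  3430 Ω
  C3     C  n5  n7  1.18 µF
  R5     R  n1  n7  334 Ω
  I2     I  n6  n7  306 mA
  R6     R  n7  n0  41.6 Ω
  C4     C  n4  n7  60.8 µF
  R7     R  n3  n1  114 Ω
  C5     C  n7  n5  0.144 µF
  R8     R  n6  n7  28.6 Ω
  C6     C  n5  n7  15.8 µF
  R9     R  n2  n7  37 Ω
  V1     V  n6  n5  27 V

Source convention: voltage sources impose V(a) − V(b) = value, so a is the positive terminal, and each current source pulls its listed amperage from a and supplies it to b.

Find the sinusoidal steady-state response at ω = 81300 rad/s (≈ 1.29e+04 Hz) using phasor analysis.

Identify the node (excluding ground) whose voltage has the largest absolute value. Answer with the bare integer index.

MNA unknowns: 7 node voltages V₁..V_7 plus 1 source current (V1)
I1: z[3]−=0.184, z[6]+=0.184
C1: Y=0.000+0.02285j on G[4,3]
R1: Y=0.008772+0.000j on G[0,4]
R2: Y=0.001508+0.000j on G[2,0]
C2: Y=0.000+3.943j on G[4,3]
R3: Y=0.3509+0.000j on G[7,5]
R4: Y=0.0002915+0.000j on G[2,3]
C3: Y=0.000+0.09593j on G[5,7]
R5: Y=0.002994+0.000j on G[1,7]
I2: z[6]−=0.306, z[7]+=0.306
R6: Y=0.02404+0.000j on G[7,0]
C4: Y=0.000+4.943j on G[4,7]
R7: Y=0.008772+0.000j on G[3,1]
C5: Y=0.000+0.01171j on G[7,5]
R8: Y=0.03497+0.000j on G[6,7]
C6: Y=0.000+1.285j on G[5,7]
R9: Y=0.02703+0.000j on G[2,7]
V1: row V6−V5=27, i_V1 at 6,5
solve → V1=-8.440e-05+0.05277j, V2=2.086e-05-0.008227j, V3=-0.0001212+0.07405j, V4=-6.813e-05+0.02765j, V5=-0.1971+0.7015j, V6=26.80+0.7015j, V7=2.355e-05-0.009574j
aux → i_V1=-1.059-0.02486j

6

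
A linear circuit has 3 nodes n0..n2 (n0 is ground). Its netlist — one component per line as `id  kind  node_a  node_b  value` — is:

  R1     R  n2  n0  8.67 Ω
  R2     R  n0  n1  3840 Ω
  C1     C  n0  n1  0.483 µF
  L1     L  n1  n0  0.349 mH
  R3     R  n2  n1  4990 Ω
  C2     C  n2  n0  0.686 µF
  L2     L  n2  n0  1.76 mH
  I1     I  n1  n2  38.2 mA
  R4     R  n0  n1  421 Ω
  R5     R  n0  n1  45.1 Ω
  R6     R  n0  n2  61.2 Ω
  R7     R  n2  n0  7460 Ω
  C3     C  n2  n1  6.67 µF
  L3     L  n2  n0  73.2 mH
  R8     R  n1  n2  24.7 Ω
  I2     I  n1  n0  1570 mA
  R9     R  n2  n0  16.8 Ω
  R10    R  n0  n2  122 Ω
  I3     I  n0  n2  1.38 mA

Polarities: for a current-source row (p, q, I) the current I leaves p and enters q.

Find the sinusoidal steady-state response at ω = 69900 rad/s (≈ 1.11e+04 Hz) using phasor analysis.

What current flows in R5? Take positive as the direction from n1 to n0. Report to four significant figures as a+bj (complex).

MNA unknowns: 2 node voltages V₁..V_2
R1: Y=0.1153+0.000j on G[2,0]
R2: Y=0.0002604+0.000j on G[0,1]
C1: Y=0.000+0.03376j on G[0,1]
L1: Y=0.000-0.04099j on G[1,0]
R3: Y=0.0002004+0.000j on G[2,1]
C2: Y=0.000+0.04795j on G[2,0]
L2: Y=0.000-0.008128j on G[2,0]
I1: z[1]−=0.0382, z[2]+=0.0382
R4: Y=0.002375+0.000j on G[0,1]
R5: Y=0.02217+0.000j on G[0,1]
R6: Y=0.01634+0.000j on G[0,2]
R7: Y=0.0001340+0.000j on G[2,0]
C3: Y=0.000+0.4662j on G[2,1]
L3: Y=0.000-0.0001954j on G[2,0]
R8: Y=0.04049+0.000j on G[1,2]
I2: z[1]−=1.57, z[0]+=1.57
R9: Y=0.05952+0.000j on G[2,0]
R10: Y=0.008197+0.000j on G[0,2]
I3: z[0]−=0.00138, z[2]+=0.00138
solve → V1=-7.513+3.701j, V2=-6.933+0.6446j

-0.1666+0.08206j A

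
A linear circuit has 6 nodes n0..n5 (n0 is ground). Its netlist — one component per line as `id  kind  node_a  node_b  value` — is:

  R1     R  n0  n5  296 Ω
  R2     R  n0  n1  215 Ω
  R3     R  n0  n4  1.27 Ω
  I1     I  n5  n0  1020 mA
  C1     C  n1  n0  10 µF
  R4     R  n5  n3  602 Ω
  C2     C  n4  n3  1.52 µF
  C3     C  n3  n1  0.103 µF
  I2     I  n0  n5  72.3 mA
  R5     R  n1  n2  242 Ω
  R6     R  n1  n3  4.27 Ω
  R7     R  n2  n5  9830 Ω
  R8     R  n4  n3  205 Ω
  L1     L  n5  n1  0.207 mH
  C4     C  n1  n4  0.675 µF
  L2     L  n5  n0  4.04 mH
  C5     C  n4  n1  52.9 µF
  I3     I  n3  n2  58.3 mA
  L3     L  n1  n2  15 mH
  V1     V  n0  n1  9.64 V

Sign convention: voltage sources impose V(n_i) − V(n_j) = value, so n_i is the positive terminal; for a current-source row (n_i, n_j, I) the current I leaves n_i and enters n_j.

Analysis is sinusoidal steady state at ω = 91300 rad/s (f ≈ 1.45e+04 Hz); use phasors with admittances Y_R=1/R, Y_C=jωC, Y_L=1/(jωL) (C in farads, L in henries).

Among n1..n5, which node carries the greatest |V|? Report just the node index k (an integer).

5

Element admittances at ω=91300 rad/s:
  Y(R1) = 0.003378+0.000j S between n0,n5
  Y(R2) = 0.004651+0.000j S between n0,n1
  Y(R3) = 0.7874+0.000j S between n0,n4
  I1: injects 1.02 A into n0 (from n5)
  Y(C1) = 0.000+0.9130j S between n1,n0
  Y(R4) = 0.001661+0.000j S between n5,n3
  Y(C2) = 0.000+0.1388j S between n4,n3
  Y(C3) = 0.000+0.009404j S between n3,n1
  I2: injects 0.0723 A into n5 (from n0)
  Y(R5) = 0.004132+0.000j S between n1,n2
  Y(R6) = 0.2342+0.000j S between n1,n3
  Y(R7) = 0.0001017+0.000j S between n2,n5
  Y(R8) = 0.004878+0.000j S between n4,n3
  Y(L1) = 0.000-0.05291j S between n5,n1
  Y(C4) = 0.000+0.06163j S between n1,n4
  Y(L2) = 0.000-0.002711j S between n5,n0
  Y(C5) = 0.000+4.830j S between n4,n1
  I3: injects 0.0583 A into n2 (from n3)
  Y(L3) = 0.000-0.0007302j S between n1,n2
  V1: constraint V(n0)−V(n1) = 9.64
Assemble and solve the 6×6 MNA system:
  V(n1)=-9.640+0.000j  V(n2)=3.773+1.921j  V(n3)=-9.200-0.2724j  V(n4)=-9.395-1.478j  V(n5)=-10.67-16.32j
  i(V1)=-6.575-9.992j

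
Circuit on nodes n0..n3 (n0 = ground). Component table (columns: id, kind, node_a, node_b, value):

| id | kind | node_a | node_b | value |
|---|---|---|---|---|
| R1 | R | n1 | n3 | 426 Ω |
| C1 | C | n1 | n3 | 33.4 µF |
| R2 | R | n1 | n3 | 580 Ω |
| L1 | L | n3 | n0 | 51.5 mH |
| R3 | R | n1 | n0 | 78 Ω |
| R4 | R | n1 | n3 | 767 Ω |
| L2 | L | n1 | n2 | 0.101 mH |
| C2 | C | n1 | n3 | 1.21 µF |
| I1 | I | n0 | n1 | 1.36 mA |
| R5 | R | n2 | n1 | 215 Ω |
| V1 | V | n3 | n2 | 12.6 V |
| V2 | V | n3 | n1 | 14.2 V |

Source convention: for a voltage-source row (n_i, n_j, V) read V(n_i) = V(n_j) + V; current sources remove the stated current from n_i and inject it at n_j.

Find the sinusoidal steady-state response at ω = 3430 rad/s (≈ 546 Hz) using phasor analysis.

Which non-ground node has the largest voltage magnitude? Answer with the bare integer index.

Element admittances at ω=3430 rad/s:
  Y(R1) = 0.002347+0.000j S between n1,n3
  Y(C1) = 0.000+0.1146j S between n1,n3
  Y(R2) = 0.001724+0.000j S between n1,n3
  Y(L1) = 0.000-0.005661j S between n3,n0
  Y(R3) = 0.01282+0.000j S between n1,n0
  Y(R4) = 0.001304+0.000j S between n1,n3
  Y(L2) = 0.000-2.887j S between n1,n2
  Y(C2) = 0.000+0.004150j S between n1,n3
  I1: injects 0.00136 A into n1 (from n0)
  Y(R5) = 0.004651+0.000j S between n2,n1
  V1: constraint V(n3)−V(n2) = 12.6
  V2: constraint V(n3)−V(n1) = 14.2
Assemble and solve the 5×5 MNA system:
  V(n1)=-2.228+5.286j  V(n2)=-0.6282+5.286j  V(n3)=11.97+5.286j
  i(V1)=0.007442-4.619j  i(V2)=-0.1137+3.001j

3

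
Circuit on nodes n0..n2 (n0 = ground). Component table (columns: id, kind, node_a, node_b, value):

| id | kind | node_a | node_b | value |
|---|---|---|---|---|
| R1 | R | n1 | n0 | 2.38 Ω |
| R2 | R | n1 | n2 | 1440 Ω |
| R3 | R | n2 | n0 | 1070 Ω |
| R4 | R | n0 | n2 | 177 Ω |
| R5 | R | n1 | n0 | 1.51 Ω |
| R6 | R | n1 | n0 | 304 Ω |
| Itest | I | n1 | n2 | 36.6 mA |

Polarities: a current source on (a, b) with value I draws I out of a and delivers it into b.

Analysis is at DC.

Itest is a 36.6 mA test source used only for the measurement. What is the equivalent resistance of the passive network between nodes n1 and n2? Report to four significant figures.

MNA unknowns: 2 node voltages V₁..V_2
R1: Y=0.4202 on G[1,0]
R2: Y=0.0006944 on G[1,2]
R3: Y=0.0009346 on G[2,0]
R4: Y=0.005650 on G[0,2]
R5: Y=0.6623 on G[1,0]
R6: Y=0.003289 on G[1,0]
Itest: z[1]−=0.0366, z[2]+=0.0366
solve → V1=-0.03048, V2=5.025

R_eq = 138.1 Ω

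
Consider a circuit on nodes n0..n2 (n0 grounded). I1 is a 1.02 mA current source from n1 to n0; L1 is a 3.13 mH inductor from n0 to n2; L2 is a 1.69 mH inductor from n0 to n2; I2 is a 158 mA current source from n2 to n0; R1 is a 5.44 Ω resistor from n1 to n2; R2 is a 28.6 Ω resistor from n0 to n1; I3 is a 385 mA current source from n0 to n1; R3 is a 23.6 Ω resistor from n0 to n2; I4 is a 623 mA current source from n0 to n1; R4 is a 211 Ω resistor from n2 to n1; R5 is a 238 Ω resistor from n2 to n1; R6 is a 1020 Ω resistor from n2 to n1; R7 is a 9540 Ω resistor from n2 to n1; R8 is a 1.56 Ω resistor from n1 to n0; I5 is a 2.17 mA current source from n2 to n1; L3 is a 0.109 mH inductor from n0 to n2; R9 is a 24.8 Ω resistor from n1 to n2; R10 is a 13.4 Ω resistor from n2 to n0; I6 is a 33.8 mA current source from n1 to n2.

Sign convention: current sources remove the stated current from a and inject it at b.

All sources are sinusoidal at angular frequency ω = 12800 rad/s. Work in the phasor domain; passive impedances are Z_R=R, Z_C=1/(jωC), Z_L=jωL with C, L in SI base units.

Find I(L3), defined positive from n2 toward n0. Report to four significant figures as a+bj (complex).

0.09972-0.03682j A

MNA unknowns: 2 node voltages V₁..V_2
I1: z[1]−=0.00102, z[0]+=0.00102
L1: Y=0.000-0.02496j on G[0,2]
L2: Y=0.000-0.04623j on G[0,2]
I2: z[2]−=0.158, z[0]+=0.158
R1: Y=0.1838+0.000j on G[1,2]
R2: Y=0.03497+0.000j on G[0,1]
I3: z[0]−=0.385, z[1]+=0.385
R3: Y=0.04237+0.000j on G[0,2]
I4: z[0]−=0.623, z[1]+=0.623
R4: Y=0.004739+0.000j on G[2,1]
R5: Y=0.004202+0.000j on G[2,1]
R6: Y=0.0009804+0.000j on G[2,1]
R7: Y=0.0001048+0.000j on G[2,1]
R8: Y=0.6410+0.000j on G[1,0]
I5: z[2]−=0.00217, z[1]+=0.00217
L3: Y=0.000-0.7167j on G[0,2]
R9: Y=0.04032+0.000j on G[1,2]
R10: Y=0.07463+0.000j on G[2,0]
I6: z[1]−=0.0338, z[2]+=0.0338
solve → V1=1.085+0.03580j, V2=0.05137+0.1391j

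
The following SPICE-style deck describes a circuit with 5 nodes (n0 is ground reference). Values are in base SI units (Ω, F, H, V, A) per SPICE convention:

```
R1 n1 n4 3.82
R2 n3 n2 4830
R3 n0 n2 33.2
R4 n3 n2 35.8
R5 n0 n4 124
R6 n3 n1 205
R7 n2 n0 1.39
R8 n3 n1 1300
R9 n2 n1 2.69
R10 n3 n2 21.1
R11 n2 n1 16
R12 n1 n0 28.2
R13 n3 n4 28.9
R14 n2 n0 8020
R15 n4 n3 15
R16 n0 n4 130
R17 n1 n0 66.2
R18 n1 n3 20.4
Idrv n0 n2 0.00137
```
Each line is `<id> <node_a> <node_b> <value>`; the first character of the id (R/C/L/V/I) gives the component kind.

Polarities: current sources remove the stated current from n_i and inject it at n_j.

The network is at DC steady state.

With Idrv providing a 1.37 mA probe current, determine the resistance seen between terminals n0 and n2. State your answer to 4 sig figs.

R_eq = 1.238 Ω

Apply KCL at each of the 4 non-ground nodes and solve the resulting linear system.
Node n1: branches {R1, R6, R8, R9, R11, R12, R17, R18} → V_1 = 0.001497
Node n2: branches {R2, R3, R4, R7, R9, R10, R11, R14, Idrv} → V_2 = 0.001696
Node n3: branches {R2, R4, R6, R8, R10, R13, R15, R18} → V_3 = 0.001540
Node n4: branches {R1, R5, R13, R15, R16} → V_4 = 0.001446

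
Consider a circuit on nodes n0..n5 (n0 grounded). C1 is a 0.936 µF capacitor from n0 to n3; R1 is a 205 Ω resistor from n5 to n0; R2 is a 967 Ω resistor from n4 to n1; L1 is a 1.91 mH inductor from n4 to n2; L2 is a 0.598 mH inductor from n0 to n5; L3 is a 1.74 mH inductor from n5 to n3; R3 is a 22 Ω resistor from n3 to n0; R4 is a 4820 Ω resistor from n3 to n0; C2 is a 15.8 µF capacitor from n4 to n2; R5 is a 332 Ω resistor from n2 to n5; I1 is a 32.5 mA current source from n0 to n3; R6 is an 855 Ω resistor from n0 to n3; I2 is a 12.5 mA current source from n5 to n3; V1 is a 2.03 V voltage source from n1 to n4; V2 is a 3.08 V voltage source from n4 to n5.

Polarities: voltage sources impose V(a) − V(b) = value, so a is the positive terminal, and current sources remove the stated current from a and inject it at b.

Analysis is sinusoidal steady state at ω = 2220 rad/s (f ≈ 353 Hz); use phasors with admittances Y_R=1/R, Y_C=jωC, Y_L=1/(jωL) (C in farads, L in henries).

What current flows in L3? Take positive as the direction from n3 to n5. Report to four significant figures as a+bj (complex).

0.04304-0.009786j A

MNA unknowns: 5 node voltages V₁..V_5 plus 2 source currents (V1, V2)
C1: Y=0.000+0.002078j on G[0,3]
R1: Y=0.004878+0.000j on G[5,0]
R2: Y=0.001034+0.000j on G[4,1]
L1: Y=0.000-0.2358j on G[4,2]
L2: Y=0.000-0.7533j on G[0,5]
L3: Y=0.000-0.2589j on G[5,3]
R3: Y=0.04545+0.000j on G[3,0]
R4: Y=0.0002075+0.000j on G[3,0]
C2: Y=0.000+0.03508j on G[4,2]
R5: Y=0.003012+0.000j on G[2,5]
I1: z[0]−=0.0325, z[3]+=0.0325
R6: Y=0.001170+0.000j on G[0,3]
I2: z[5]−=0.0125, z[3]+=0.0125
V1: row V1−V4=2.03, i_V1 at 1,4
V2: row V4−V5=3.08, i_V2 at 4,5
solve → V1=5.123+0.04046j, V2=3.093-0.005743j, V3=0.05106+0.2067j, V4=3.093+0.04046j, V5=0.01325+0.04046j
aux → i_V1=-0.002099+0.000j, i_V2=-0.009275+0.0001392j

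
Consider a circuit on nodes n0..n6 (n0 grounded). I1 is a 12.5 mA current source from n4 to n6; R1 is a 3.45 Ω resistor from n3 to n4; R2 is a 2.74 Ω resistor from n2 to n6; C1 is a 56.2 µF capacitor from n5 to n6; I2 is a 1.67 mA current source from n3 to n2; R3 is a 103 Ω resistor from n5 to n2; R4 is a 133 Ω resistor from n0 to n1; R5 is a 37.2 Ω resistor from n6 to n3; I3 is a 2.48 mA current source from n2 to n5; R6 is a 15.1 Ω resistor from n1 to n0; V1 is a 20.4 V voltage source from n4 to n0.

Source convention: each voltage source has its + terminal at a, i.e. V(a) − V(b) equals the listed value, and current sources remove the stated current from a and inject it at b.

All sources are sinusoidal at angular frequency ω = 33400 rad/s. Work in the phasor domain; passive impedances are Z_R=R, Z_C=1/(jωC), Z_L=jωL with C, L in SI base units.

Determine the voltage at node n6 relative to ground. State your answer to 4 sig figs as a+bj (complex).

Element admittances at ω=33400 rad/s:
  I1: injects 0.0125 A into n6 (from n4)
  Y(R1) = 0.2899+0.000j S between n3,n4
  Y(R2) = 0.3650+0.000j S between n2,n6
  Y(C1) = 0.000+1.877j S between n5,n6
  I2: injects 0.00167 A into n2 (from n3)
  Y(R3) = 0.009709+0.000j S between n5,n2
  Y(R4) = 0.007519+0.000j S between n0,n1
  Y(R5) = 0.02688+0.000j S between n6,n3
  I3: injects 0.00248 A into n5 (from n2)
  Y(R6) = 0.06623+0.000j S between n1,n0
  V1: constraint V(n4)−V(n0) = 20.4
Assemble and solve the 7×7 MNA system:
  V(n1)=0.000+0.000j  V(n2)=20.97-3.395e-05j  V(n3)=20.44+0.000j  V(n4)=20.40+0.000j  V(n5)=20.97-0.001310j  V(n6)=20.97+0.000j
  i(V1)=0.000+0.000j

20.97+0.000j V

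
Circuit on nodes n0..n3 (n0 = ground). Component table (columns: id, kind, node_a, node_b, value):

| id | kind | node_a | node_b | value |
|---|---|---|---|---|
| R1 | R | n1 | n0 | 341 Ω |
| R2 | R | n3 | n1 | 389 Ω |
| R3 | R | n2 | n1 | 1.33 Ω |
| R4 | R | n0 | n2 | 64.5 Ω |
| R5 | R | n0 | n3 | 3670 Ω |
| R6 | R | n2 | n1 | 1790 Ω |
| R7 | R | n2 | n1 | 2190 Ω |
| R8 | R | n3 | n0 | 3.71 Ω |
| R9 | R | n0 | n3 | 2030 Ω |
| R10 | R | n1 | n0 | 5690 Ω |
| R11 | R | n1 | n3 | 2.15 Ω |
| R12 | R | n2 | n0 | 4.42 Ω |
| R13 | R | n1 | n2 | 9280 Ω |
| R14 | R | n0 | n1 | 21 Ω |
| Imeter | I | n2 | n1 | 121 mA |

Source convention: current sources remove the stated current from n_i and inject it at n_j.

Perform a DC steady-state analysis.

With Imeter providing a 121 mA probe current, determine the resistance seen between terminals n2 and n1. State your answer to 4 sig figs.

R_eq = 1.151 Ω

Apply KCL at each of the 3 non-ground nodes and solve the resulting linear system.
Node n1: branches {R1, R2, R3, R6, R7, R10, R11, R13, R14, Imeter} → V_1 = 0.07260
Node n2: branches {R3, R4, R6, R7, R12, R13, Imeter} → V_2 = -0.06668
Node n3: branches {R2, R5, R8, R9, R11} → V_3 = 0.04601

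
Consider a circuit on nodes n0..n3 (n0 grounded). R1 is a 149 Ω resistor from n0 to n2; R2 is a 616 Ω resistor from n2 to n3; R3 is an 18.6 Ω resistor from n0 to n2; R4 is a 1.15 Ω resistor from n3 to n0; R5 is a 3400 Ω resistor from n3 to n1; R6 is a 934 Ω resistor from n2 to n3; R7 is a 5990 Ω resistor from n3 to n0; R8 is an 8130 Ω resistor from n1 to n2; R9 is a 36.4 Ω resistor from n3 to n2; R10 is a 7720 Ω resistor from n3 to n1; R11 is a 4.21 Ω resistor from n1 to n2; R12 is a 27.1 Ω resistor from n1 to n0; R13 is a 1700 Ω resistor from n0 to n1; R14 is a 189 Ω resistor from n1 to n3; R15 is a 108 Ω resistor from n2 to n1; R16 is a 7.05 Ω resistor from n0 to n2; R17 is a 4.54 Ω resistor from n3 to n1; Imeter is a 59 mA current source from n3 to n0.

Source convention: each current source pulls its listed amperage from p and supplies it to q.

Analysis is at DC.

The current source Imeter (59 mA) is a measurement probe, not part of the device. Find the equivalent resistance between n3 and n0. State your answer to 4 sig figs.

R_eq = 1.029 Ω

Element admittances at DC:
  Y(R1) = 0.006711 S between n0,n2
  Y(R2) = 0.001623 S between n2,n3
  Y(R3) = 0.05376 S between n0,n2
  Y(R4) = 0.8696 S between n3,n0
  Y(R5) = 0.0002941 S between n3,n1
  Y(R6) = 0.001071 S between n2,n3
  Y(R7) = 0.0001669 S between n3,n0
  Y(R8) = 0.0001230 S between n1,n2
  Y(R9) = 0.02747 S between n3,n2
  Y(R10) = 0.0001295 S between n3,n1
  Y(R11) = 0.2375 S between n1,n2
  Y(R12) = 0.03690 S between n1,n0
  Y(R13) = 0.0005882 S between n0,n1
  Y(R14) = 0.005291 S between n1,n3
  Y(R15) = 0.009259 S between n2,n1
  Y(R16) = 0.1418 S between n0,n2
  Y(R17) = 0.2203 S between n3,n1
  Imeter: injects 0.059 A into n0 (from n3)
Assemble and solve the 3×3 MNA system:
  V(n1)=-0.03827  V(n2)=-0.02353  V(n3)=-0.06071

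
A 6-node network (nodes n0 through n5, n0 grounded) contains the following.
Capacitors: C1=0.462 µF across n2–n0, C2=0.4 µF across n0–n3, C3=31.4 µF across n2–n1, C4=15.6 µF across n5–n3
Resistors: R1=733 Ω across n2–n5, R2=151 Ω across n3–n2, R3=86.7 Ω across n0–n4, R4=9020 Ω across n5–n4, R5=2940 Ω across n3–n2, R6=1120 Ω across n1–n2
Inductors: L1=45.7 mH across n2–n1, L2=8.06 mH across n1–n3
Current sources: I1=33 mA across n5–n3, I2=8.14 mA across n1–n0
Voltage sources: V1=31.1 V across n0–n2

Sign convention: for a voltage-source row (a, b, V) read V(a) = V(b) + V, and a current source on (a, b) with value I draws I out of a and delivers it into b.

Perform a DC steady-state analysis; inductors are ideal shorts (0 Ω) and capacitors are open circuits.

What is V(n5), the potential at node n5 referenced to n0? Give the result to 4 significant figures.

Apply KCL at each of the 5 non-ground nodes and solve the resulting linear system.
Node n1: branches {L1, L2, I2, C3, R6} → V_1 = -31.10
Node n2: branches {C1, R1, L1, R2, R5, C3, R6, V1} → V_2 = -31.10
Node n3: branches {C2, R2, I1, L2, R5, C4} → V_3 = -31.10
Node n4: branches {R3, R4} → V_4 = -0.4872
Node n5: branches {R1, I1, R4, C4} → V_5 = -51.17
Source currents: i(L1)=-0.02486, i(L2)=-0.03300, i(V1)=0.002521

-51.17 V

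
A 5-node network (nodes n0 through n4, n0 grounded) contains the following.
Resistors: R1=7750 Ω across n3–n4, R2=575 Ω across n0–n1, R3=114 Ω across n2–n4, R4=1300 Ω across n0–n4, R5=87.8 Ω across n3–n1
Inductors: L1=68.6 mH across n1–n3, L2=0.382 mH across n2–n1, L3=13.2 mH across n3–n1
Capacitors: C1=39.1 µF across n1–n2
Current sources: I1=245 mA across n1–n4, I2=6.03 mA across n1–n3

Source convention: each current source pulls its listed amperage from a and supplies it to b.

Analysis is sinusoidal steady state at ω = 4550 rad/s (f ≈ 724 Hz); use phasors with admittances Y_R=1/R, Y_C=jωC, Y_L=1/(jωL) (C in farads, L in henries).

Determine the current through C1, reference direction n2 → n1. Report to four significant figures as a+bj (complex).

MNA unknowns: 4 node voltages V₁..V_4
R1: Y=0.0001290+0.000j on G[3,4]
R2: Y=0.001739+0.000j on G[0,1]
L1: Y=0.000-0.003204j on G[1,3]
C1: Y=0.000+0.1779j on G[1,2]
L2: Y=0.000-0.5753j on G[2,1]
R3: Y=0.008772+0.000j on G[2,4]
R4: Y=0.0007692+0.000j on G[0,4]
R5: Y=0.01139+0.000j on G[3,1]
L3: Y=0.000-0.01665j on G[3,1]
I1: z[1]−=0.245, z[4]+=0.245
I2: z[1]−=0.00603, z[3]+=0.00603
solve → V1=-7.965-0.1649j, V2=-7.964+0.4083j, V3=-7.762+0.1901j, V4=18.01+0.3729j

-0.1020+0.0001390j A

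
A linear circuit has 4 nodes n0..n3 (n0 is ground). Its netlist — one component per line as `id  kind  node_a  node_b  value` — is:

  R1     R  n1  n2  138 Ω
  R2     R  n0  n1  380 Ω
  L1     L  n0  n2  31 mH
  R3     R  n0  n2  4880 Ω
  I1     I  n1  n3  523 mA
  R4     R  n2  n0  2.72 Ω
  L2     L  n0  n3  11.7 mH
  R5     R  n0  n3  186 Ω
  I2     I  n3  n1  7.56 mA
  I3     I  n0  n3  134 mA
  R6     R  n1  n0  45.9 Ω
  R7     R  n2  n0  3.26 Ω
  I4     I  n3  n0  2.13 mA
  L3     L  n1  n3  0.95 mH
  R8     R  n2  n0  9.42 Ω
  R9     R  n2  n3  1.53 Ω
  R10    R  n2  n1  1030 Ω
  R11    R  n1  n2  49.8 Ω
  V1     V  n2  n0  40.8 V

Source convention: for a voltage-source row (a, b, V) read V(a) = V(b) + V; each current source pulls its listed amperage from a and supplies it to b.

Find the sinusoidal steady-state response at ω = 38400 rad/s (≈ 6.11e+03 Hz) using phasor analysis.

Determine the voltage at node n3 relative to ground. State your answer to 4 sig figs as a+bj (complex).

Apply KCL at each of the 3 non-ground nodes and solve the resulting linear system.
Node n1: branches {R1, R2, I1, I2, R6, L3, R10, R11} → V_1 = 18.69-11.56j
Node n2: branches {R1, L1, R3, R4, R7, R8, R9, R10, R11, V1} → V_2 = 40.80+0.000j
Node n3: branches {I1, L2, R5, I2, I3, I4, L3, R9} → V_3 = 40.92+1.063j
Source currents: i(V1)=-32.40+0.4019j

40.92+1.063j V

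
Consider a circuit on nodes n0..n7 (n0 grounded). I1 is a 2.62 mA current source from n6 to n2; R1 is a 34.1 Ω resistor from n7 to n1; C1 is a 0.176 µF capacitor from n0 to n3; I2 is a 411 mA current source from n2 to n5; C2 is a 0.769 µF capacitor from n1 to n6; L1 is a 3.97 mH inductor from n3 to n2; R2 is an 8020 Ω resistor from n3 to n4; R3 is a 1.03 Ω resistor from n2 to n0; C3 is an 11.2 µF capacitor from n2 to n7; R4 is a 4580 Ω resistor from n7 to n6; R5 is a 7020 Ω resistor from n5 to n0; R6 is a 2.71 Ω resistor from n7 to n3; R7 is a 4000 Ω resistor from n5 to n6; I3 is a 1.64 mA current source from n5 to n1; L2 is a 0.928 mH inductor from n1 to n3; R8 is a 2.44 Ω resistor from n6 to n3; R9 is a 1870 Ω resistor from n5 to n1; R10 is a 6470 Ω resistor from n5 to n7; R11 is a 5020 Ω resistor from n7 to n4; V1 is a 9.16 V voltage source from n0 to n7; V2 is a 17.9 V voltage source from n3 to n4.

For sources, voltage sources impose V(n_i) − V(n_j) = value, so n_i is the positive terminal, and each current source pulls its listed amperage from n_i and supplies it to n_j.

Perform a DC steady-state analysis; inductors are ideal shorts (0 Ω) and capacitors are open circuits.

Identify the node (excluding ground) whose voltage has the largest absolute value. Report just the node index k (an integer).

5

Apply KCL at each of the 7 non-ground nodes and solve the resulting linear system.
Node n1: branches {R1, C2, I3, L2, R9} → V_1 = -2.747
Node n2: branches {I1, I2, L1, R3, C3} → V_2 = -2.747
Node n3: branches {C1, L1, R2, R6, L2, R8, V2} → V_3 = -2.747
Node n4: branches {R2, R11, V2} → V_4 = -20.65
Node n5: branches {I2, R5, R7, I3, R9, R10} → V_5 = 375.2
Node n6: branches {I1, C2, R4, R7, R8} → V_6 = -2.526
Node n7: branches {R1, C3, R4, R6, R10, R11, V1} → V_7 = -9.160
Source currents: i(L1)=-2.258, i(L2)=0.01566, i(V1)=-2.613, i(V2)=-0.004520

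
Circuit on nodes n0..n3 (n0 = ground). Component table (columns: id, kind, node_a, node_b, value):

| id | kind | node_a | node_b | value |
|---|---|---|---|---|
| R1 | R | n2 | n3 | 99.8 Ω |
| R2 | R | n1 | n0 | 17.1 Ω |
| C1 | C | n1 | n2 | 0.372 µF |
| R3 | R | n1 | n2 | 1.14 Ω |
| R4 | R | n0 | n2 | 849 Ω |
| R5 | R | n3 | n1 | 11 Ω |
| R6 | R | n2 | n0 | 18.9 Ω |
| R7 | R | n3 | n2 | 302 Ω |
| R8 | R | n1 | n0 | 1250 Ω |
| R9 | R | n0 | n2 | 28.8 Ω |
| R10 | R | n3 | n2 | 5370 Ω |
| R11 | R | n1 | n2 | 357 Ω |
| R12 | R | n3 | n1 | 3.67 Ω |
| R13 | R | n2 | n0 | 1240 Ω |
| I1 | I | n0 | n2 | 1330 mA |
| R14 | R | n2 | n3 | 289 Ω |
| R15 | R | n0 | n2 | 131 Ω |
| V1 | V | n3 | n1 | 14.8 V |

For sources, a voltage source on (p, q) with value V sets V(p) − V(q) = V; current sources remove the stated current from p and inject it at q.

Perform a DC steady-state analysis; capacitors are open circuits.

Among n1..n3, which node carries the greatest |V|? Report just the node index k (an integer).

MNA unknowns: 3 node voltages V₁..V_3 plus 1 source current (V1)
R1: Y=0.01002 on G[2,3]
R2: Y=0.05848 on G[1,0]
C1: Y=0.000 on G[1,2]
R3: Y=0.8772 on G[1,2]
R4: Y=0.001178 on G[0,2]
R5: Y=0.09091 on G[3,1]
R6: Y=0.05291 on G[2,0]
R7: Y=0.003311 on G[3,2]
R8: Y=0.0008000 on G[1,0]
R9: Y=0.03472 on G[0,2]
R10: Y=0.0001862 on G[3,2]
R11: Y=0.002801 on G[1,2]
R12: Y=0.2725 on G[3,1]
R13: Y=0.0008065 on G[2,0]
I1: z[0]−=1.33, z[2]+=1.33
R14: Y=0.003460 on G[2,3]
R15: Y=0.007634 on G[0,2]
V1: row V3−V1=14.8, i_V1 at 3,1
solve → V1=7.994, V2=8.803, V3=22.79
aux → i_V1=-5.616

3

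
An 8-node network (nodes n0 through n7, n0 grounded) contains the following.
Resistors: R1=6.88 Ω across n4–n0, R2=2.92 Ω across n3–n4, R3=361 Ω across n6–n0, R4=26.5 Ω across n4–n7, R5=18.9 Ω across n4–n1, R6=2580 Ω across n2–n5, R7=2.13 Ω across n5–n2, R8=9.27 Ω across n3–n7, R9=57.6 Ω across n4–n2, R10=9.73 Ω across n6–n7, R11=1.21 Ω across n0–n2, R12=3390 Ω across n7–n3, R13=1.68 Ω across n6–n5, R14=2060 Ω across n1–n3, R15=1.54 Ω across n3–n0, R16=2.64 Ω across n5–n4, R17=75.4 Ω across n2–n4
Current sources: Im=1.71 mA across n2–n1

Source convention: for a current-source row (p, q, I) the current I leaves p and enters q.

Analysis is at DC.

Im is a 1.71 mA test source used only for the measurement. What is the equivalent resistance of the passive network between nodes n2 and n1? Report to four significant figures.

R_eq = 20.70 Ω

MNA unknowns: 7 node voltages V₁..V_7
R1: Y=0.1453 on G[4,0]
R2: Y=0.3425 on G[3,4]
R3: Y=0.002770 on G[6,0]
R4: Y=0.03774 on G[4,7]
R5: Y=0.05291 on G[4,1]
R6: Y=0.0003876 on G[2,5]
R7: Y=0.4695 on G[5,2]
R8: Y=0.1079 on G[3,7]
R9: Y=0.01736 on G[4,2]
R10: Y=0.1028 on G[6,7]
R11: Y=0.8264 on G[0,2]
R12: Y=0.0002950 on G[7,3]
R13: Y=0.5952 on G[6,5]
R14: Y=0.0004854 on G[1,3]
R15: Y=0.6494 on G[3,0]
R16: Y=0.3788 on G[5,4]
R17: Y=0.01326 on G[2,4]
Im: z[2]−=0.00171, z[1]+=0.00171
solve → V1=0.03433, V2=-0.001061, V3=0.0008291, V4=0.002318, V5=0.0004921, V6=0.0005562, V7=0.0009422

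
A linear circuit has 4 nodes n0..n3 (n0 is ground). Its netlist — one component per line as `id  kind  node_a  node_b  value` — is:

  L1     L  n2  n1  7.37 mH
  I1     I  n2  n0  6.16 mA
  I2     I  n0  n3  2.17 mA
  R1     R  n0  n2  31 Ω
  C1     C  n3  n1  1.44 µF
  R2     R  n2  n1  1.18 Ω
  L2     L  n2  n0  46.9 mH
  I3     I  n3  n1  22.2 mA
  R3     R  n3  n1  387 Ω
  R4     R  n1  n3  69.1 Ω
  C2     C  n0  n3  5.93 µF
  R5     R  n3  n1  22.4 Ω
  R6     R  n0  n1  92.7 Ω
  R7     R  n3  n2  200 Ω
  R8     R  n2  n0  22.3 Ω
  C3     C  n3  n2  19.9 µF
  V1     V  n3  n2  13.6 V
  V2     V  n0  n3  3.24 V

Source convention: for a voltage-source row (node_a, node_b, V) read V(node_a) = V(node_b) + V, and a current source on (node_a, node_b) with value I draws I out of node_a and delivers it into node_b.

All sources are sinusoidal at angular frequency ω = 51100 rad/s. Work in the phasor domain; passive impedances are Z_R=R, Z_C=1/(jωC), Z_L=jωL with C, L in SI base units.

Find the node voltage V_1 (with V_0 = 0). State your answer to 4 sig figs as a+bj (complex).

-15.63+0.9945j V

Apply KCL at each of the 3 non-ground nodes and solve the resulting linear system.
Node n1: branches {L1, C1, R2, I3, R3, R4, R5, R6} → V_1 = -15.63+0.9945j
Node n2: branches {L1, I1, R1, R2, L2, R7, R8, C3, V1} → V_2 = -16.84+0.000j
Node n3: branches {I2, C1, I3, R3, R4, C2, R5, R7, C3, V1, V2} → V_3 = -3.240+0.000j
Source currents: i(V1)=-2.389-14.66j, i(V2)=-1.463-0.9640j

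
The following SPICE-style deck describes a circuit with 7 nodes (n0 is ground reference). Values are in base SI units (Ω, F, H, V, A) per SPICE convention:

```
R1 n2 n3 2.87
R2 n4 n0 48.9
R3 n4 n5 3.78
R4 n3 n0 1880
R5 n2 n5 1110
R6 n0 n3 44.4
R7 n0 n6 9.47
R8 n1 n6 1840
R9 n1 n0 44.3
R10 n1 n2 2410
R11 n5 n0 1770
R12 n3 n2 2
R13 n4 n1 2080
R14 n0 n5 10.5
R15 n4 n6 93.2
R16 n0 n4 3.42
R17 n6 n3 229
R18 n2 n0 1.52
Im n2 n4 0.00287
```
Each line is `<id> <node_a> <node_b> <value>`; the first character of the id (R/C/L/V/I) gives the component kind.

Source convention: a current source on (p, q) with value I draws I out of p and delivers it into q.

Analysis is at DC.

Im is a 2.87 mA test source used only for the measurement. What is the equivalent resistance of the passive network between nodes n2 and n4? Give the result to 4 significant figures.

R_eq = 3.989 Ω

MNA unknowns: 6 node voltages V₁..V_6
R1: Y=0.3484 on G[2,3]
R2: Y=0.02045 on G[4,0]
R3: Y=0.2646 on G[4,5]
R4: Y=0.0005319 on G[3,0]
R5: Y=0.0009009 on G[2,5]
R6: Y=0.02252 on G[0,3]
R7: Y=0.1056 on G[0,6]
R8: Y=0.0005435 on G[1,6]
R9: Y=0.02257 on G[1,0]
R10: Y=0.0004149 on G[1,2]
R11: Y=0.0005650 on G[5,0]
R12: Y=0.5000 on G[3,2]
R13: Y=0.0004808 on G[4,1]
R14: Y=0.09524 on G[0,5]
R15: Y=0.01073 on G[4,6]
R16: Y=0.2924 on G[0,4]
R17: Y=0.004367 on G[6,3]
R18: Y=0.6579 on G[2,0]
Im: z[2]−=0.00287, z[4]+=0.00287
solve → V1=8.480e-05, V2=-0.004175, V3=-0.004042, V4=0.007275, V5=0.005317, V6=0.0004986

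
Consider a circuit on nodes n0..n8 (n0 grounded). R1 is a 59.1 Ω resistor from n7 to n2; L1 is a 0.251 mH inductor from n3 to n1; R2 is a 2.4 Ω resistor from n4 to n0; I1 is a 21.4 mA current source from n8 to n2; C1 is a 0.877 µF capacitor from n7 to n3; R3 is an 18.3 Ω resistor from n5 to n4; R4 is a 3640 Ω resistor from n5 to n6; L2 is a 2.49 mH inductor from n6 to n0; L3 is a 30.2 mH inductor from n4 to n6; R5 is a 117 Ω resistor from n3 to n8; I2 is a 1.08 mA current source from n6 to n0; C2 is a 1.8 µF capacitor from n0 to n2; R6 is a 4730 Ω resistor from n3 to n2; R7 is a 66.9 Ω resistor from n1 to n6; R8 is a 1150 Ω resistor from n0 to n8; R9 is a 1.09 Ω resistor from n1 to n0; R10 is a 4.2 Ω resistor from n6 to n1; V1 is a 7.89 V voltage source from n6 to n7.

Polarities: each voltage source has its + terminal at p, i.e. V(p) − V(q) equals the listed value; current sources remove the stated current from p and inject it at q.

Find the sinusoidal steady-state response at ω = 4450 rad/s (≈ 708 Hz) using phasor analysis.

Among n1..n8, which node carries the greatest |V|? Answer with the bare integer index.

Apply KCL at each of the 8 non-ground nodes and solve the resulting linear system.
Node n1: branches {L1, R7, R9, R10} → V_1 = -0.01155+0.04882j
Node n2: branches {R1, I1, C2, R6} → V_2 = -5.212+2.778j
Node n3: branches {L1, C1, R5, R6} → V_3 = 0.02217+0.02447j
Node n4: branches {R2, R3, L3} → V_4 = 0.006185-0.0002477j
Node n5: branches {R3, R4} → V_5 = 0.006318+0.001480j
Node n6: branches {R4, L2, L3, I2, R7, R10, V1} → V_6 = 0.03274+0.3451j
Node n7: branches {R1, C1, V1} → V_7 = -7.857+0.3451j
Node n8: branches {I1, R5, R8} → V_8 = -2.252+0.02221j
Source currents: i(V1)=-0.04601-0.07192j

7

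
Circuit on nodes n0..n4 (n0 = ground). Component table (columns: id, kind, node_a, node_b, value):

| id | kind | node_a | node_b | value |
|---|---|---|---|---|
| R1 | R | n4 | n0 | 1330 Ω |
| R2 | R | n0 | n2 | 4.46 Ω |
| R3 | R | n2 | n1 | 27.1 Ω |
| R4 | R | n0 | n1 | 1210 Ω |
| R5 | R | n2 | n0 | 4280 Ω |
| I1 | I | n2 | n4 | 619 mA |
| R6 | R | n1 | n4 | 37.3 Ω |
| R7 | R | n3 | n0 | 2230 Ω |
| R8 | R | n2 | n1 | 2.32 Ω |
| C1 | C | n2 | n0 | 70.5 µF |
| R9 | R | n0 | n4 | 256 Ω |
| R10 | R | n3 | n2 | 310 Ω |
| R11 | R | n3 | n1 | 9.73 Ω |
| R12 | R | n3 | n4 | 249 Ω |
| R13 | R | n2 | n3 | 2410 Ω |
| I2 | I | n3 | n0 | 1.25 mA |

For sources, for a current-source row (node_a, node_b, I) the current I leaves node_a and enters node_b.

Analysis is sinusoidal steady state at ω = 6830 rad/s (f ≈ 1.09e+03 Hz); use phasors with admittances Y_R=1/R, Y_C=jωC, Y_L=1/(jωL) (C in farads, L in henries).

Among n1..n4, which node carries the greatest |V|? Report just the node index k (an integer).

4

MNA unknowns: 4 node voltages V₁..V_4
R1: Y=0.0007519+0.000j on G[4,0]
R2: Y=0.2242+0.000j on G[0,2]
R3: Y=0.03690+0.000j on G[2,1]
R4: Y=0.0008264+0.000j on G[0,1]
R5: Y=0.0002336+0.000j on G[2,0]
I1: z[2]−=0.619, z[4]+=0.619
R6: Y=0.02681+0.000j on G[1,4]
R7: Y=0.0004484+0.000j on G[3,0]
R8: Y=0.4310+0.000j on G[2,1]
C1: Y=0.000+0.4815j on G[2,0]
R9: Y=0.003906+0.000j on G[0,4]
R10: Y=0.003226+0.000j on G[3,2]
R11: Y=0.1028+0.000j on G[3,1]
R12: Y=0.004016+0.000j on G[3,4]
R13: Y=0.0004149+0.000j on G[2,3]
I2: z[3]−=0.00125, z[0]+=0.00125
solve → V1=1.048+0.1489j, V2=-0.07185+0.1506j, V3=1.625+0.1477j, V4=18.42+0.1293j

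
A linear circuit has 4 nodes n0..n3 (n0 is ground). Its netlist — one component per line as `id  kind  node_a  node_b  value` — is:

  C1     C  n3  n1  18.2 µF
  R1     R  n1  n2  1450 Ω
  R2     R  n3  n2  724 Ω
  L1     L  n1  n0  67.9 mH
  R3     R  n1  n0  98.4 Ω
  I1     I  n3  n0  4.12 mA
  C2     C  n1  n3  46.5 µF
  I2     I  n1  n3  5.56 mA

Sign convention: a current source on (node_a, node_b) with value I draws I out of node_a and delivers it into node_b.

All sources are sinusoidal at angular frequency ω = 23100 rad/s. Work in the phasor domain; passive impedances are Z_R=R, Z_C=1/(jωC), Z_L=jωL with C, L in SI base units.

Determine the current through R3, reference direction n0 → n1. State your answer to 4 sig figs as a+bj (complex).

MNA unknowns: 3 node voltages V₁..V_3
C1: Y=0.000+0.4204j on G[3,1]
R1: Y=0.0006897+0.000j on G[1,2]
R2: Y=0.001381+0.000j on G[3,2]
L1: Y=0.000-0.0006376j on G[1,0]
R3: Y=0.01016+0.000j on G[1,0]
I1: z[3]−=0.00412, z[0]+=0.00412
C2: Y=0.000+1.074j on G[1,3]
I2: z[1]−=0.00556, z[3]+=0.00556
solve → V1=-0.4038-0.02533j, V2=-0.4038-0.02598j, V3=-0.4038-0.02630j

0.004104+0.0002575j A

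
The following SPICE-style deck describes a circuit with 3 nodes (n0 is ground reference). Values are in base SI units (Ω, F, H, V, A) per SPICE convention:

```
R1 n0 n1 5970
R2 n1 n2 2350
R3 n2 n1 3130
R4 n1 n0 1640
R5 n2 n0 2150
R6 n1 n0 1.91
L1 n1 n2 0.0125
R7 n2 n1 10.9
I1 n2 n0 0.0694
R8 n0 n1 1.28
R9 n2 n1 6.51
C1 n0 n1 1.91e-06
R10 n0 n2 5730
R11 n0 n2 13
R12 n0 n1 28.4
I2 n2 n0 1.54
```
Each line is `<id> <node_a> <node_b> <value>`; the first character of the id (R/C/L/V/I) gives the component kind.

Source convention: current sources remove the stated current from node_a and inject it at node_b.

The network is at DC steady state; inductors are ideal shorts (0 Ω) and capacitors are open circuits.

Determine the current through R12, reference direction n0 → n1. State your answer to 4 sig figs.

MNA unknowns: 2 node voltages V₁..V_2 plus 1 source current (L1)
R1: Y=0.0001675 on G[0,1]
R2: Y=0.0004255 on G[1,2]
R3: Y=0.0003195 on G[2,1]
R4: Y=0.0006098 on G[1,0]
R5: Y=0.0004651 on G[2,0]
R6: Y=0.5236 on G[1,0]
L1: row V1−V2=0, i_L1 at 1,2
R7: Y=0.09174 on G[2,1]
I1: z[2]−=0.0694, z[0]+=0.0694
R8: Y=0.7812 on G[0,1]
R9: Y=0.1536 on G[2,1]
C1: Y=0.000 on G[0,1]
R10: Y=0.0001745 on G[0,2]
R11: Y=0.07692 on G[0,2]
R12: Y=0.03521 on G[0,1]
I2: z[2]−=1.54, z[0]+=1.54
solve → V1=-1.135, V2=-1.135
aux → i_L1=1.521

0.03995 A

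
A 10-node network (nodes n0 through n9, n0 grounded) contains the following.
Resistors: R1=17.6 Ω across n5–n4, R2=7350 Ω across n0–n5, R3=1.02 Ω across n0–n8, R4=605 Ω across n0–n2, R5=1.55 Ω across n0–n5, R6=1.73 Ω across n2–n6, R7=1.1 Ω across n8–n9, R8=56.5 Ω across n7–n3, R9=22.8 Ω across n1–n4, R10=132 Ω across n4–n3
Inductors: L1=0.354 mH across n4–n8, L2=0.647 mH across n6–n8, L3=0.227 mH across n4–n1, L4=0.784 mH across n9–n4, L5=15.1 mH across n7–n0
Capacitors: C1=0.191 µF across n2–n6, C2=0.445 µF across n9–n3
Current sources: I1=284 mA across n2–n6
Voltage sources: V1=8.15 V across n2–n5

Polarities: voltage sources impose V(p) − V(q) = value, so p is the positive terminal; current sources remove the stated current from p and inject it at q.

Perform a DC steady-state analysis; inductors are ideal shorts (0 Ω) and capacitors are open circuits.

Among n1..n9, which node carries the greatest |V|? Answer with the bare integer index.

2

Element admittances at DC:
  Y(R1) = 0.05682 S between n5,n4
  L1: short n4↔n8 (DC inductor)
  L2: short n6↔n8 (DC inductor)
  Y(R2) = 0.0001361 S between n0,n5
  L3: short n4↔n1 (DC inductor)
  Y(R3) = 0.9804 S between n0,n8
  Y(R4) = 0.001653 S between n0,n2
  L4: short n9↔n4 (DC inductor)
  Y(R5) = 0.6452 S between n0,n5
  Y(R6) = 0.5780 S between n2,n6
  Y(R7) = 0.9091 S between n8,n9
  Y(R8) = 0.01770 S between n7,n3
  Y(R9) = 0.04386 S between n1,n4
  Y(C1) = 0.000 S between n2,n6
  Y(R10) = 0.007576 S between n4,n3
  Y(C2) = 0.000 S between n9,n3
  I1: injects 0.284 A into n6 (from n2)
  L5: short n7↔n0 (DC inductor)
  V1: constraint V(n2)−V(n5) = 8.15
Assemble and solve the 15×15 MNA system:
  V(n1)=1.925  V(n2)=5.196  V(n3)=0.5770  V(n4)=1.925  V(n5)=-2.954  V(n6)=1.925  V(n7)=0.000  V(n8)=1.925  V(n9)=1.925
  i(L1)=-0.2874  i(L2)=2.175  i(L3)=0.000  i(L4)=0.000  i(L5)=0.01021  i(V1)=-2.183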